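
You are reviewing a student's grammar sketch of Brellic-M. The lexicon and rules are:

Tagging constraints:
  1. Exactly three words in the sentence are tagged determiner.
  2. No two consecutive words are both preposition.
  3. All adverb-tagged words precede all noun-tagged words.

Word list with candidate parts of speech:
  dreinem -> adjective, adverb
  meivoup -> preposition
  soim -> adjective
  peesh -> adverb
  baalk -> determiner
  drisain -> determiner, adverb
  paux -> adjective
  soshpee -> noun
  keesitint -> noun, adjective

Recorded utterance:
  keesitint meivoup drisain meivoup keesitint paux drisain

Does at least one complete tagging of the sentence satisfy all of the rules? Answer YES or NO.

Candidates per position — 1:keesitint {noun,adjective}; 2:meivoup {preposition}; 3:drisain {determiner,adverb}; 4:meivoup {preposition}; 5:keesitint {noun,adjective}; 6:paux {adjective}; 7:drisain {determiner,adverb}.
Rule 1 cannot be satisfied by any choice of tags from the lexicon.
So there is no consistent tagging.

NO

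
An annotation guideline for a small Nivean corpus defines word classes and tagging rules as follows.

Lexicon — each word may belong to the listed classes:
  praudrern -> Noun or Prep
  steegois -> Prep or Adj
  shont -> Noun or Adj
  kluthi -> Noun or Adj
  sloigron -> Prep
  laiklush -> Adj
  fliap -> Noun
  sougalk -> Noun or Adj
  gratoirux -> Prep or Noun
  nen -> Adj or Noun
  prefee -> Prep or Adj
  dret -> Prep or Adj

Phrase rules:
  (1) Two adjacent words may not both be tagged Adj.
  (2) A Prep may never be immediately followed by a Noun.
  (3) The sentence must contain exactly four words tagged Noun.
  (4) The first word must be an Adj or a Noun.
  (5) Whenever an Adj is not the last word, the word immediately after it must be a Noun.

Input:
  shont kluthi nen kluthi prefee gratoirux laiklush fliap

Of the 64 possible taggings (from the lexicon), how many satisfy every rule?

4

Candidates per position — 1:shont {Noun,Adj}; 2:kluthi {Noun,Adj}; 3:nen {Adj,Noun}; 4:kluthi {Noun,Adj}; 5:prefee {Prep,Adj}; 6:gratoirux {Prep,Noun}; 7:laiklush {Adj}; 8:fliap {Noun}.
There are 64 candidate sequences in total.
The sequences that satisfy every rule: Noun Noun Adj Noun Prep Prep Adj Noun; Noun Adj Noun Noun Prep Prep Adj Noun; Adj Noun Adj Noun Adj Noun Adj Noun; Adj Noun Noun Noun Prep Prep Adj Noun.
Count = 4.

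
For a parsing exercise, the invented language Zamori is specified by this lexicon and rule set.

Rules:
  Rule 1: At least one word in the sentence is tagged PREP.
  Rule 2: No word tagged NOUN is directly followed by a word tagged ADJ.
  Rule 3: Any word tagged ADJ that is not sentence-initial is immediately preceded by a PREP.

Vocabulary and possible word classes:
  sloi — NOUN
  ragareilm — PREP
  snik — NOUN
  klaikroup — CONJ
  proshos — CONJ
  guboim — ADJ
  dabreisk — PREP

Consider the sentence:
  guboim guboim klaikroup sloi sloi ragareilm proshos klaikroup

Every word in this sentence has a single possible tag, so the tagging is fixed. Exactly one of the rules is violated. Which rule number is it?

Fixed tagging: ADJ ADJ CONJ NOUN NOUN PREP CONJ CONJ.
Checking each rule: R1 ok, R2 ok, R3 fails.
Only rule 3 fails.

3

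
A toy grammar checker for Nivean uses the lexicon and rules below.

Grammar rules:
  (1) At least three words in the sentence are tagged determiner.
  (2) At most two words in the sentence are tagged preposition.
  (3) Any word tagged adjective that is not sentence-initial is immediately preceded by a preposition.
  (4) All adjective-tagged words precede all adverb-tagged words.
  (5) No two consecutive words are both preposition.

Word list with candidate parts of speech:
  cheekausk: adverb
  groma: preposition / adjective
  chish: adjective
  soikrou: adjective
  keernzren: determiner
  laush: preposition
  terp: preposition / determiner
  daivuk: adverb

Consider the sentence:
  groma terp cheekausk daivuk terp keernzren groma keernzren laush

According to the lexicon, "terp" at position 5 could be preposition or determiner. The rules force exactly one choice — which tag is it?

Candidates per position — 1:groma {preposition,adjective}; 2:terp {preposition,determiner}; 3:cheekausk {adverb}; 4:daivuk {adverb}; 5:terp {preposition,determiner}; 6:keernzren {determiner}; 7:groma {preposition,adjective}; 8:keernzren {determiner}; 9:laush {preposition}.
Position 7: adjective is ruled out by rule 3; that leaves preposition.
Position 1: preposition is ruled out by rule 2; that leaves adjective.
Position 2: preposition is ruled out by rule 2; that leaves determiner.
Position 5: preposition is ruled out by rule 2; that leaves determiner.
So the tagging must be: adjective determiner adverb adverb determiner determiner preposition determiner preposition.
Rule-by-rule: rule 1 holds; rule 2 holds; rule 3 holds; rule 4 holds; rule 5 holds.

determiner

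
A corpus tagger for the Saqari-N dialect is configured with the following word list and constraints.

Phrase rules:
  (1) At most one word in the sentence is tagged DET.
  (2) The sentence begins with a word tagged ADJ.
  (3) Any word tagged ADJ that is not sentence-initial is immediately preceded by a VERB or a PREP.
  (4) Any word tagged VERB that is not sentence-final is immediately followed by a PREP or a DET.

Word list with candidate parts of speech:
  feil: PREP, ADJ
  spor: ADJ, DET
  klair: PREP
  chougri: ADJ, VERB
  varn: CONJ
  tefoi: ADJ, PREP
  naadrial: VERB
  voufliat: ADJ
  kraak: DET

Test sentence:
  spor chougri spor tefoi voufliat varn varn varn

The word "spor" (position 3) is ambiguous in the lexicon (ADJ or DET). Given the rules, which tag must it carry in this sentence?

DET

Candidates per position — 1:spor {ADJ,DET}; 2:chougri {ADJ,VERB}; 3:spor {ADJ,DET}; 4:tefoi {ADJ,PREP}; 5:voufliat {ADJ}; 6:varn {CONJ}; 7:varn {CONJ}; 8:varn {CONJ}.
Position 1: DET is ruled out by rule 2; that leaves ADJ.
Position 2: ADJ is ruled out by rule 3; that leaves VERB.
Position 3: ADJ is ruled out by rule 4; that leaves DET.
Position 4: ADJ is ruled out by rule 3; that leaves PREP.
So the tagging must be: ADJ VERB DET PREP ADJ CONJ CONJ CONJ.
Rule-by-rule: rule 1 satisfied; rule 2 satisfied; rule 3 satisfied; rule 4 satisfied.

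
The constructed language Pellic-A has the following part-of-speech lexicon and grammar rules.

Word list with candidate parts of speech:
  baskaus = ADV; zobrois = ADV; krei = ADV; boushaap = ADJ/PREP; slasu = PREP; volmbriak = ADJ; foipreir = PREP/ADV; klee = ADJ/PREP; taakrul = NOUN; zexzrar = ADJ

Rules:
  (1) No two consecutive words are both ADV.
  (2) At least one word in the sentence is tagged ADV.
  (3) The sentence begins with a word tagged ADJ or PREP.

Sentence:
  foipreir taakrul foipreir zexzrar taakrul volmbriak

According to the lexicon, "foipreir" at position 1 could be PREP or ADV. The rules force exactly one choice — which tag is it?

PREP

Candidates per position — 1:foipreir {PREP,ADV}; 2:taakrul {NOUN}; 3:foipreir {PREP,ADV}; 4:zexzrar {ADJ}; 5:taakrul {NOUN}; 6:volmbriak {ADJ}.
Position 1: ADV is ruled out by rule 3; that leaves PREP.
Position 3: PREP is ruled out by rule 2; that leaves ADV.
So the tagging must be: PREP NOUN ADV ADJ NOUN ADJ.
Rule-by-rule: rule 1 holds; rule 2 holds; rule 3 holds.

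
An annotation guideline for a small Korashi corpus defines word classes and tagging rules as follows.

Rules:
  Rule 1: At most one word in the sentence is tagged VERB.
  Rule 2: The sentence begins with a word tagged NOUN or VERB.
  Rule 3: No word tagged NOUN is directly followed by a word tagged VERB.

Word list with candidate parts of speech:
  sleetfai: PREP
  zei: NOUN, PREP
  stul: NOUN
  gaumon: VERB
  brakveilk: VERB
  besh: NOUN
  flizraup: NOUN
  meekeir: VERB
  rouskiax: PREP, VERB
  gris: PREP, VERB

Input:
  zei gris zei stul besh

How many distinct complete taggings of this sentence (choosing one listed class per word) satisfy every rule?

2

Candidates per position — 1:zei {NOUN,PREP}; 2:gris {PREP,VERB}; 3:zei {NOUN,PREP}; 4:stul {NOUN}; 5:besh {NOUN}.
There are 8 candidate sequences in total.
The sequences that satisfy every rule: NOUN PREP NOUN NOUN NOUN; NOUN PREP PREP NOUN NOUN.
Count = 2.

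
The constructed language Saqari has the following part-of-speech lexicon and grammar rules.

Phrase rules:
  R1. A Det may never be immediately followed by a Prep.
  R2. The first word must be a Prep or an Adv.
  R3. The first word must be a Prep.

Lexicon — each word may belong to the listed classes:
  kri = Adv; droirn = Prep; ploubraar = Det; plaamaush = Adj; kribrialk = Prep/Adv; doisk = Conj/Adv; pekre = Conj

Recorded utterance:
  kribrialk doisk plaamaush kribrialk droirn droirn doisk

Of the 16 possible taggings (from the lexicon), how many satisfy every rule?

8

Candidates per position — 1:kribrialk {Prep,Adv}; 2:doisk {Conj,Adv}; 3:plaamaush {Adj}; 4:kribrialk {Prep,Adv}; 5:droirn {Prep}; 6:droirn {Prep}; 7:doisk {Conj,Adv}.
There are 16 candidate sequences in total.
Checking each against the rules leaves 8 sequences.
Count = 8.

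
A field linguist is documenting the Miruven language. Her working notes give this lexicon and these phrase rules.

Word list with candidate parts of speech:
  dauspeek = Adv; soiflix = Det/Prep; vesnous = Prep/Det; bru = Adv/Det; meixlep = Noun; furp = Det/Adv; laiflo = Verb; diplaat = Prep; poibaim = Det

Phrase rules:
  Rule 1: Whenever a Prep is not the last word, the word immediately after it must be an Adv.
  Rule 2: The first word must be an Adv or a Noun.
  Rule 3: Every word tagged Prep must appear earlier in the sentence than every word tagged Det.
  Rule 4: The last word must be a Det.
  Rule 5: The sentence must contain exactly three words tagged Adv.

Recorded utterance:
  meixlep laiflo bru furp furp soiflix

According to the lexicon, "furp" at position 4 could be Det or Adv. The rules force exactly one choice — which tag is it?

Adv

Candidates per position — 1:meixlep {Noun}; 2:laiflo {Verb}; 3:bru {Adv,Det}; 4:furp {Det,Adv}; 5:furp {Det,Adv}; 6:soiflix {Det,Prep}.
At position 3, choosing Det makes rule 5 impossible to satisfy; hence Adv.
At position 4, choosing Det makes rule 5 impossible to satisfy; hence Adv.
At position 5, choosing Det makes rule 5 impossible to satisfy; hence Adv.
At position 6, choosing Prep makes rule 4 impossible to satisfy; hence Det.
So the tagging must be: Noun Verb Adv Adv Adv Det.
Check: rule 1 holds; rule 2 holds; rule 3 holds; rule 4 holds; rule 5 holds.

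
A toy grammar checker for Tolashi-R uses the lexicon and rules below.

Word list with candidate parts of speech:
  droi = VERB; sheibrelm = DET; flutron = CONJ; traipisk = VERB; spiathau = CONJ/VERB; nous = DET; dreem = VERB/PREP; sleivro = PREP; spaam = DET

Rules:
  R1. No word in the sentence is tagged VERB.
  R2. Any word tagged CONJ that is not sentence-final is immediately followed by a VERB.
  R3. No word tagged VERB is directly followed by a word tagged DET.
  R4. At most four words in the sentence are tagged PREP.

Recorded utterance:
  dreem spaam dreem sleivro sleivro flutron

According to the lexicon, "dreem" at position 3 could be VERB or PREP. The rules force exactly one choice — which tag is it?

PREP

Candidates per position — 1:dreem {VERB,PREP}; 2:spaam {DET}; 3:dreem {VERB,PREP}; 4:sleivro {PREP}; 5:sleivro {PREP}; 6:flutron {CONJ}.
At position 1, choosing VERB makes rule 1 impossible to satisfy; hence PREP.
At position 3, choosing VERB makes rule 1 impossible to satisfy; hence PREP.
The unique satisfying tagging is: PREP DET PREP PREP PREP CONJ.
Verifying each rule — rule 1 holds; rule 2 holds; rule 3 holds; rule 4 holds.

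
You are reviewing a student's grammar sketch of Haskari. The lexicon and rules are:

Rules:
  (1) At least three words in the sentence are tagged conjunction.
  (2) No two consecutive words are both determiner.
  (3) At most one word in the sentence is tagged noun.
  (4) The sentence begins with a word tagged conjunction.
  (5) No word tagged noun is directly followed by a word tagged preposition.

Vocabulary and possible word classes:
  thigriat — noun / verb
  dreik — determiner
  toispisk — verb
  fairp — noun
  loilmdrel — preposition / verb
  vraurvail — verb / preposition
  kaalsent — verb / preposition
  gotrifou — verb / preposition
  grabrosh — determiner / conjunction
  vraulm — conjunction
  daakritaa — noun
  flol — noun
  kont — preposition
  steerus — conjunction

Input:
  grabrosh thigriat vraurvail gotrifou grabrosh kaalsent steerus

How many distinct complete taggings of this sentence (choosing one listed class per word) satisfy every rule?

12

Candidates per position — 1:grabrosh {determiner,conjunction}; 2:thigriat {noun,verb}; 3:vraurvail {verb,preposition}; 4:gotrifou {verb,preposition}; 5:grabrosh {determiner,conjunction}; 6:kaalsent {verb,preposition}; 7:steerus {conjunction}.
There are 64 candidate sequences in total.
Checking each against the rules leaves 12 sequences.
Count = 12.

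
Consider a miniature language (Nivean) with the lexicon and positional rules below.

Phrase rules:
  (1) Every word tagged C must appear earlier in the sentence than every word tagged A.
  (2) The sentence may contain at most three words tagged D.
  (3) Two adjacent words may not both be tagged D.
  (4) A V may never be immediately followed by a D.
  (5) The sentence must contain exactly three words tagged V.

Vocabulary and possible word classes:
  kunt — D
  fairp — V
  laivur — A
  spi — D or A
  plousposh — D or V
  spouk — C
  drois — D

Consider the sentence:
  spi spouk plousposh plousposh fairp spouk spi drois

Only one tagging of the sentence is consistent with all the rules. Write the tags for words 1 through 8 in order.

D C V V V C A D

Candidates per position — 1:spi {D,A}; 2:spouk {C}; 3:plousposh {D,V}; 4:plousposh {D,V}; 5:fairp {V}; 6:spouk {C}; 7:spi {D,A}; 8:drois {D}.
At position 1, choosing A makes rule 1 impossible to satisfy; hence D.
At position 3, choosing D makes rule 5 impossible to satisfy; hence V.
At position 4, choosing D makes rule 4 impossible to satisfy; hence V.
At position 7, choosing D makes rule 3 impossible to satisfy; hence A.
The unique satisfying tagging is: D C V V V C A D.
Checking: rule 1 ok; rule 2 ok; rule 3 ok; rule 4 ok; rule 5 ok.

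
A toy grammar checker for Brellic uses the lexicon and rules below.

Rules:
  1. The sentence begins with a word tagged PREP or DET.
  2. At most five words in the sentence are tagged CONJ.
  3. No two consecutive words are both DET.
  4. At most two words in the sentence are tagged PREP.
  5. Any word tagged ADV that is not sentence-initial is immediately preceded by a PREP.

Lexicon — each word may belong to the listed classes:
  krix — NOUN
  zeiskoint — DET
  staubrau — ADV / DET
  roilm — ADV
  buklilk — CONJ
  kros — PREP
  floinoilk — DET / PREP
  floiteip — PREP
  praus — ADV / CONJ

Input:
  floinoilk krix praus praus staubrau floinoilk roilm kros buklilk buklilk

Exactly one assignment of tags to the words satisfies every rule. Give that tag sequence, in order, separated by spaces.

DET NOUN CONJ CONJ DET PREP ADV PREP CONJ CONJ

Candidates per position — 1:floinoilk {DET,PREP}; 2:krix {NOUN}; 3:praus {ADV,CONJ}; 4:praus {ADV,CONJ}; 5:staubrau {ADV,DET}; 6:floinoilk {DET,PREP}; 7:roilm {ADV}; 8:kros {PREP}; 9:buklilk {CONJ}; 10:buklilk {CONJ}.
If word 3 were ADV, no tagging could satisfy rule 5; so word 3 is CONJ.
If word 4 were ADV, no tagging could satisfy rule 5; so word 4 is CONJ.
If word 5 were ADV, no tagging could satisfy rule 5; so word 5 is DET.
If word 6 were DET, no tagging could satisfy rule 3; so word 6 is PREP.
If word 1 were PREP, no tagging could satisfy rule 4; so word 1 is DET.
The only consistent sequence is: DET NOUN CONJ CONJ DET PREP ADV PREP CONJ CONJ.
Rule-by-rule: rule 1 ok; rule 2 ok; rule 3 ok; rule 4 ok; rule 5 ok.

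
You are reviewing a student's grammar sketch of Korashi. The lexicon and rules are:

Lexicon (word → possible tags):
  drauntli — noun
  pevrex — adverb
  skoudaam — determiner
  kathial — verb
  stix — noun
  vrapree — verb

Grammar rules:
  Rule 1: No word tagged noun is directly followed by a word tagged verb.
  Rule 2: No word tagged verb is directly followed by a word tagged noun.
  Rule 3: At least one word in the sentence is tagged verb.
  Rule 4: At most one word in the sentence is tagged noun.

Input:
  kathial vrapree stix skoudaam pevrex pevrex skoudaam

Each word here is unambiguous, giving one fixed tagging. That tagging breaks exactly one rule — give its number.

2

Fixed tagging: verb verb noun determiner adverb adverb determiner.
Checking each rule: R1 ok, R2 fails, R3 ok, R4 ok.
Only rule 2 fails.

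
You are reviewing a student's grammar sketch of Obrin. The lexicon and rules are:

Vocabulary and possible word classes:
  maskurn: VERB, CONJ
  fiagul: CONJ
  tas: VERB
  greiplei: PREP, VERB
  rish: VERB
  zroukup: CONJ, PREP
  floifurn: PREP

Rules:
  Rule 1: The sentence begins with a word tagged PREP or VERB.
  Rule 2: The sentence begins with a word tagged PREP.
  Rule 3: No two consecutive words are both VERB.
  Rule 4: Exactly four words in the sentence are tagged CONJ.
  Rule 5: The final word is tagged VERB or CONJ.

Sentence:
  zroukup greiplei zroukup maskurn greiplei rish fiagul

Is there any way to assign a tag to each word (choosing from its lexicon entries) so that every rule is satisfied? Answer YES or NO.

NO

Candidates per position — 1:zroukup {CONJ,PREP}; 2:greiplei {PREP,VERB}; 3:zroukup {CONJ,PREP}; 4:maskurn {VERB,CONJ}; 5:greiplei {PREP,VERB}; 6:rish {VERB}; 7:fiagul {CONJ}.
Every candidate sequence violates at least one rule; no consistent tagging exists.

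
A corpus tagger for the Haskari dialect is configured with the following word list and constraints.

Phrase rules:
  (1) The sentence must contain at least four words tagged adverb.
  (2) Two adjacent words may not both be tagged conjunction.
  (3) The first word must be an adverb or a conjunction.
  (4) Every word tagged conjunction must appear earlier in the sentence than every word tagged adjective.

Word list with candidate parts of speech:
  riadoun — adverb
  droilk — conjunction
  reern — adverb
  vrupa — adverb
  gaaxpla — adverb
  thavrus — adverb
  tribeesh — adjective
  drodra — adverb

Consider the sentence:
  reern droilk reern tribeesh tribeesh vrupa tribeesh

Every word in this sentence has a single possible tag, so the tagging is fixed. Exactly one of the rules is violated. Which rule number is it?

Fixed tagging: adverb conjunction adverb adjective adjective adverb adjective.
Rule check: R1 ✗, R2 ✓, R3 ✓, R4 ✓.
Only rule 1 fails.

1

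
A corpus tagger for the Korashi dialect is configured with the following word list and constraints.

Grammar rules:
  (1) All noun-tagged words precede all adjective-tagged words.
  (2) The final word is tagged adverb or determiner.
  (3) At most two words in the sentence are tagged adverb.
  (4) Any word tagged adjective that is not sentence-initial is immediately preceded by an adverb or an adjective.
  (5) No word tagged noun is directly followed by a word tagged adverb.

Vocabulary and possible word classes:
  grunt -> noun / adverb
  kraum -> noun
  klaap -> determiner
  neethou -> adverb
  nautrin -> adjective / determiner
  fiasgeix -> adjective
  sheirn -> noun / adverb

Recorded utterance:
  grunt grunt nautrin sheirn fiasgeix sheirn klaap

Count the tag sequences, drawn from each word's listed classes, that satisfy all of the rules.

1

Candidates per position — 1:grunt {noun,adverb}; 2:grunt {noun,adverb}; 3:nautrin {adjective,determiner}; 4:sheirn {noun,adverb}; 5:fiasgeix {adjective}; 6:sheirn {noun,adverb}; 7:klaap {determiner}.
There are 32 candidate sequences in total.
The sequences that satisfy every rule: noun noun determiner adverb adjective adverb determiner.
Count = 1.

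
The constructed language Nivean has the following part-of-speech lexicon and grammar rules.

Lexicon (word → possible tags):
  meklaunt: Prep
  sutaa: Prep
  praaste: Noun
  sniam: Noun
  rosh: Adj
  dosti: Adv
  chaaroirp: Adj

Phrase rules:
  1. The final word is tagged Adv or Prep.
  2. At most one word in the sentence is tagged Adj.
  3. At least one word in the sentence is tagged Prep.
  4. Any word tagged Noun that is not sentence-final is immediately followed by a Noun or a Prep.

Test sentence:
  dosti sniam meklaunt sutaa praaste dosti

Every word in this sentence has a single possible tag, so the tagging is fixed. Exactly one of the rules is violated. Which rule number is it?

4

Fixed tagging: Adv Noun Prep Prep Noun Adv.
Applying the rules: R1 holds, R2 holds, R3 holds, R4 violated.
Only rule 4 fails.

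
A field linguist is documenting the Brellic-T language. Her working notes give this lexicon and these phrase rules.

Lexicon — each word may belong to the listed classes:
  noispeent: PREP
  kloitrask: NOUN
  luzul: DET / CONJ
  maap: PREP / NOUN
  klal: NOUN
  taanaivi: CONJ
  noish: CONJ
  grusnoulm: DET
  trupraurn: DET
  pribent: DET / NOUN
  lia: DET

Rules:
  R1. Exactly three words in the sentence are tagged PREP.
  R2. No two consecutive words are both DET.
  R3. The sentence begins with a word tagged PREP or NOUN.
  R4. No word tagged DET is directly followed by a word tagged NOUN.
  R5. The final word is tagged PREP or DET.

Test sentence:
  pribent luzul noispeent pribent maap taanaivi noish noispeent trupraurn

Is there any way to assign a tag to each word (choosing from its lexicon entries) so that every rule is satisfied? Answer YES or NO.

Candidates per position — 1:pribent {DET,NOUN}; 2:luzul {DET,CONJ}; 3:noispeent {PREP}; 4:pribent {DET,NOUN}; 5:maap {PREP,NOUN}; 6:taanaivi {CONJ}; 7:noish {CONJ}; 8:noispeent {PREP}; 9:trupraurn {DET}.
One satisfying assignment: NOUN CONJ PREP DET PREP CONJ CONJ PREP DET.
Checking: rule 1 ok; rule 2 ok; rule 3 ok; rule 4 ok; rule 5 ok.

YES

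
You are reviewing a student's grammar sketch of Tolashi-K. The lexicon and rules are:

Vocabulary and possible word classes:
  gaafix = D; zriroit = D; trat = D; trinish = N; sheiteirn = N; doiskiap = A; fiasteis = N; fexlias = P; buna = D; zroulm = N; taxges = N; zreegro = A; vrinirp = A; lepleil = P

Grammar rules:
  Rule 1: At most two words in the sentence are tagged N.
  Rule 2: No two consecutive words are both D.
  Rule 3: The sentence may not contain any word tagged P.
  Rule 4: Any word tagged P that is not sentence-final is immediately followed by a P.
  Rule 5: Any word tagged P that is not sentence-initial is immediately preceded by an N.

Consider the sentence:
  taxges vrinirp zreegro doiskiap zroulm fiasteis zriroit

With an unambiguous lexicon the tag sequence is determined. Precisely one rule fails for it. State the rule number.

1

Fixed tagging: N A A A N N D.
Applying the rules: R1 ✗, R2 ✓, R3 ✓, R4 ✓, R5 ✓.
Only rule 1 fails.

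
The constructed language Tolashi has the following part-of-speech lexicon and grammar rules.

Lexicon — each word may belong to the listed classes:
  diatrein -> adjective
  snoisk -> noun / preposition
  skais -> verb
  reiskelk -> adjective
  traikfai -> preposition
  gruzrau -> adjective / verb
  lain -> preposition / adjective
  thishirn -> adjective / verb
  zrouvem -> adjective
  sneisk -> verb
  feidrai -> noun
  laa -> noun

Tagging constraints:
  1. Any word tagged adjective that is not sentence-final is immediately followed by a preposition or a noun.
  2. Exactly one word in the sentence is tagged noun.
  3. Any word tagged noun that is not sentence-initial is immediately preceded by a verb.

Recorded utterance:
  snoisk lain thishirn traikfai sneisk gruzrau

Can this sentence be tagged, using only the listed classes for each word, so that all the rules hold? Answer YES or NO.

Candidates per position — 1:snoisk {noun,preposition}; 2:lain {preposition,adjective}; 3:thishirn {adjective,verb}; 4:traikfai {preposition}; 5:sneisk {verb}; 6:gruzrau {adjective,verb}.
One satisfying assignment: noun preposition adjective preposition verb adjective.
Check: rule 1 holds; rule 2 holds; rule 3 holds.

YES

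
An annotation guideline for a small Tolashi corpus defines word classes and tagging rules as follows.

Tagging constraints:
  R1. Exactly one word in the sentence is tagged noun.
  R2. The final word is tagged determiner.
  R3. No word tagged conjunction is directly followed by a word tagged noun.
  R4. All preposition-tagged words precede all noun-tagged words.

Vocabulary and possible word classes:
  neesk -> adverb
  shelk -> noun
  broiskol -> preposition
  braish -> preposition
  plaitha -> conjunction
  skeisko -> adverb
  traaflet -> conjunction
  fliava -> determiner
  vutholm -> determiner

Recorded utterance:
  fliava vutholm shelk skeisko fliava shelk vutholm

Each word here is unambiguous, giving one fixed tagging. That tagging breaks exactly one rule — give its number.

Fixed tagging: determiner determiner noun adverb determiner noun determiner.
Rule check: R1 violated, R2 holds, R3 holds, R4 holds.
Only rule 1 fails.

1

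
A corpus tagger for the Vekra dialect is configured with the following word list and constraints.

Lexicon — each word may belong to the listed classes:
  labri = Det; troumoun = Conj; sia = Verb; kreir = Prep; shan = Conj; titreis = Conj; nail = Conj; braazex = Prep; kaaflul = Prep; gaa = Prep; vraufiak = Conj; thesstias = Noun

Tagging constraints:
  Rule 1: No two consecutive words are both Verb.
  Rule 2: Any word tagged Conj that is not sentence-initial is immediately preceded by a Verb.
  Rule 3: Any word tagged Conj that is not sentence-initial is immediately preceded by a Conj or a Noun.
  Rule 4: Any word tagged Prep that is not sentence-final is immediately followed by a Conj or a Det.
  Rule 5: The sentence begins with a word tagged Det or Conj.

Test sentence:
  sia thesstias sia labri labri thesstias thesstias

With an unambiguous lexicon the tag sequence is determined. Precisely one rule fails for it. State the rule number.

5

Fixed tagging: Verb Noun Verb Det Det Noun Noun.
Rule check: R1 holds, R2 holds, R3 holds, R4 holds, R5 violated.
Only rule 5 fails.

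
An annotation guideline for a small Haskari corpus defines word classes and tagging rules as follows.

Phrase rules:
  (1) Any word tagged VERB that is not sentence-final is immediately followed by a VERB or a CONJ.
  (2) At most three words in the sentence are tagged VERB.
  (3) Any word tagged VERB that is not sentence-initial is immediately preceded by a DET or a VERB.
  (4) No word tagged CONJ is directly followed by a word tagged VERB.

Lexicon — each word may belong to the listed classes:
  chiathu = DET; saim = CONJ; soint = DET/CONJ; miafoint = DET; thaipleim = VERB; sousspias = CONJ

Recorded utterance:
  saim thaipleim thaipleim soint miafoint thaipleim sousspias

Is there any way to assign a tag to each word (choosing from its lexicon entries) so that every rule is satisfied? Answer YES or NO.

Candidates per position — 1:saim {CONJ}; 2:thaipleim {VERB}; 3:thaipleim {VERB}; 4:soint {DET,CONJ}; 5:miafoint {DET}; 6:thaipleim {VERB}; 7:sousspias {CONJ}.
Rule 3 cannot be satisfied by any choice of tags from the lexicon.
So there is no consistent tagging.

NO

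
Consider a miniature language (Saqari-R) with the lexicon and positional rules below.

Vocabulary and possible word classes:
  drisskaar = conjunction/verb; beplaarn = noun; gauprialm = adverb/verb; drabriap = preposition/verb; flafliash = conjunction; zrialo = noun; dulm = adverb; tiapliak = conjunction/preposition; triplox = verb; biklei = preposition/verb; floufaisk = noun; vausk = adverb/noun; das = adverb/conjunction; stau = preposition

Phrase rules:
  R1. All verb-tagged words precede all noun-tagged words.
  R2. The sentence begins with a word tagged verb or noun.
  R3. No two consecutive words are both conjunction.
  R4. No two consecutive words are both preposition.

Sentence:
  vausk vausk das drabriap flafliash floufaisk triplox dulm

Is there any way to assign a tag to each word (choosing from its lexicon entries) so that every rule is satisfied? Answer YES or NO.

NO

Candidates per position — 1:vausk {adverb,noun}; 2:vausk {adverb,noun}; 3:das {adverb,conjunction}; 4:drabriap {preposition,verb}; 5:flafliash {conjunction}; 6:floufaisk {noun}; 7:triplox {verb}; 8:dulm {adverb}.
Rule 1 cannot be satisfied by any choice of tags from the lexicon.
So there is no consistent tagging.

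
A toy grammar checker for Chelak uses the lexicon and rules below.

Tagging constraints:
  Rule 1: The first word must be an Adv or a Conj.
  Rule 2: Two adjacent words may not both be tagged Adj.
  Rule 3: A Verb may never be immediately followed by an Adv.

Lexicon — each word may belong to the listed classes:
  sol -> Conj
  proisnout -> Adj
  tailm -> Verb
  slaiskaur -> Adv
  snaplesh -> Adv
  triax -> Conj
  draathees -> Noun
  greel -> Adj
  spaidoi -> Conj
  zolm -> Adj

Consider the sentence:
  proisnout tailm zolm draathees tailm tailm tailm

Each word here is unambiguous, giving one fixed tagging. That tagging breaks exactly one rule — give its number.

Fixed tagging: Adj Verb Adj Noun Verb Verb Verb.
Checking each rule: R1 ✗, R2 ✓, R3 ✓.
Only rule 1 fails.

1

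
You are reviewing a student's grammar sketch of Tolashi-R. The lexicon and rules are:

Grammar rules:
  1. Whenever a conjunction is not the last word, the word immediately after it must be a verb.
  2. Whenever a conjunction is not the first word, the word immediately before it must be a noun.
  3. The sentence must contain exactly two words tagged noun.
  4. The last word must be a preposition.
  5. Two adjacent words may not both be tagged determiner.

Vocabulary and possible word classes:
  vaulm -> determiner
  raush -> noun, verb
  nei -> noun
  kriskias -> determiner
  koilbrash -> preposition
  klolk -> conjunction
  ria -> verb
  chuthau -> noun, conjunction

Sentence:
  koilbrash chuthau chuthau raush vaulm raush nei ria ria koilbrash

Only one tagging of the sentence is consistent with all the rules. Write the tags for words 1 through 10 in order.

Candidates per position — 1:koilbrash {preposition}; 2:chuthau {noun,conjunction}; 3:chuthau {noun,conjunction}; 4:raush {noun,verb}; 5:vaulm {determiner}; 6:raush {noun,verb}; 7:nei {noun}; 8:ria {verb}; 9:ria {verb}; 10:koilbrash {preposition}.
Word 2 cannot be conjunction — rule 1 would then fail for every completion. It is noun.
Word 3 cannot be noun — rule 3 would then fail for every completion. It is conjunction.
Word 4 cannot be noun — rule 1 would then fail for every completion. It is verb.
Word 6 cannot be noun — rule 3 would then fail for every completion. It is verb.
That leaves exactly one tagging: preposition noun conjunction verb determiner verb noun verb verb preposition.
Checking: rule 1 satisfied; rule 2 satisfied; rule 3 satisfied; rule 4 satisfied; rule 5 satisfied.

preposition noun conjunction verb determiner verb noun verb verb preposition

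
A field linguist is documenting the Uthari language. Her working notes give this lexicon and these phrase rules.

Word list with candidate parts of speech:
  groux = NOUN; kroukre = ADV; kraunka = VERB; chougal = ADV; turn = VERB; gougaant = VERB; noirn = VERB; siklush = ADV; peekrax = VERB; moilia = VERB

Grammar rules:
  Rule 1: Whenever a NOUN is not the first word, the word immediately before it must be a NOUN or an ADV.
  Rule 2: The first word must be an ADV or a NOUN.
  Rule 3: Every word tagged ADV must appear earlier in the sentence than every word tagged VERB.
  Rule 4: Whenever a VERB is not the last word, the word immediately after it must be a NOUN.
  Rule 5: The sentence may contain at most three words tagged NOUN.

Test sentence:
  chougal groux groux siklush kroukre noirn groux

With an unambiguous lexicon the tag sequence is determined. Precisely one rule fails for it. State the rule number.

Fixed tagging: ADV NOUN NOUN ADV ADV VERB NOUN.
Checking each rule: R1 fail, R2 pass, R3 pass, R4 pass, R5 pass.
Only rule 1 fails.

1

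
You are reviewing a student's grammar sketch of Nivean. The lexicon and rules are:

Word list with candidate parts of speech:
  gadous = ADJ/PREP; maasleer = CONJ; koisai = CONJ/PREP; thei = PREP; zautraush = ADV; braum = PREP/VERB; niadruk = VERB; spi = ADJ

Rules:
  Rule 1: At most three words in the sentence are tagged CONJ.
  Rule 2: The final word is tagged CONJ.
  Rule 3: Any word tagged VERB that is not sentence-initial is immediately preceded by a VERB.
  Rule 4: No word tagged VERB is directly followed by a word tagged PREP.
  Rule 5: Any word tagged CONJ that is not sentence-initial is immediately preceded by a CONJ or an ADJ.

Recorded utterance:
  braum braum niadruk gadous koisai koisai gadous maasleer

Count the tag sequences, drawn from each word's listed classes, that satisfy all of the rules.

3

Candidates per position — 1:braum {PREP,VERB}; 2:braum {PREP,VERB}; 3:niadruk {VERB}; 4:gadous {ADJ,PREP}; 5:koisai {CONJ,PREP}; 6:koisai {CONJ,PREP}; 7:gadous {ADJ,PREP}; 8:maasleer {CONJ}.
There are 64 candidate sequences in total.
The sequences that satisfy every rule: VERB VERB VERB ADJ CONJ CONJ ADJ CONJ; VERB VERB VERB ADJ CONJ PREP ADJ CONJ; VERB VERB VERB ADJ PREP PREP ADJ CONJ.
Count = 3.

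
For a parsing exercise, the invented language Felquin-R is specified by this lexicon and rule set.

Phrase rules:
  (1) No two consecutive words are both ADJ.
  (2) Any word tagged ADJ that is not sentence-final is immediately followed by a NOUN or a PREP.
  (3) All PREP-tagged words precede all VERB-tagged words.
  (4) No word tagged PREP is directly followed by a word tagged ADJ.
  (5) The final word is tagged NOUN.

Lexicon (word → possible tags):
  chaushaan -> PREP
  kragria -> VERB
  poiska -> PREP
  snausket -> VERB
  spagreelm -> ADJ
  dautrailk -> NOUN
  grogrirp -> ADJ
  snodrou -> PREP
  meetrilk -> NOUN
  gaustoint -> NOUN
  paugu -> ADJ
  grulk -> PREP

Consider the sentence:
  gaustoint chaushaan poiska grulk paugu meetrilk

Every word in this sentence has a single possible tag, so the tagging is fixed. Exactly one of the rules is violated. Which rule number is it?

4

Fixed tagging: NOUN PREP PREP PREP ADJ NOUN.
Rule check: R1 holds, R2 holds, R3 holds, R4 violated, R5 holds.
Only rule 4 fails.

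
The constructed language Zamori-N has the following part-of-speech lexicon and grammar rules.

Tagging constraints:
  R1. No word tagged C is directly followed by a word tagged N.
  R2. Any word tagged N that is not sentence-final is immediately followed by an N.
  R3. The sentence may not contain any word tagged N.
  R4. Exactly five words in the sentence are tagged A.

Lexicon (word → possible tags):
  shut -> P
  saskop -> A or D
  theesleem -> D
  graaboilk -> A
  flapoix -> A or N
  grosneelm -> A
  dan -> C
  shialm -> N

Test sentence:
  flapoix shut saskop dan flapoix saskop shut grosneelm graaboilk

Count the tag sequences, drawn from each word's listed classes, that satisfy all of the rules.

2

Candidates per position — 1:flapoix {A,N}; 2:shut {P}; 3:saskop {A,D}; 4:dan {C}; 5:flapoix {A,N}; 6:saskop {A,D}; 7:shut {P}; 8:grosneelm {A}; 9:graaboilk {A}.
There are 16 candidate sequences in total.
The sequences that satisfy every rule: A P A C A D P A A; A P D C A A P A A.
Count = 2.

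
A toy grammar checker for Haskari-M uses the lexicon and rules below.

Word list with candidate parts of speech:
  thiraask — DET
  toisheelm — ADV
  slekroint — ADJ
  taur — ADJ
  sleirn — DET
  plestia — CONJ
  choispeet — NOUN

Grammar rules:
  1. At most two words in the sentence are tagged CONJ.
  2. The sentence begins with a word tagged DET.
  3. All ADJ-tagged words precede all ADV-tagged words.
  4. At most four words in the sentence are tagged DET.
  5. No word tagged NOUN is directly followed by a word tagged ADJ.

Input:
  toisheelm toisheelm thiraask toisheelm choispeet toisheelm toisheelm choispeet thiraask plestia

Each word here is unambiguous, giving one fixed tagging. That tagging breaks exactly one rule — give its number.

2

Fixed tagging: ADV ADV DET ADV NOUN ADV ADV NOUN DET CONJ.
Checking each rule: R1 pass, R2 fail, R3 pass, R4 pass, R5 pass.
Only rule 2 fails.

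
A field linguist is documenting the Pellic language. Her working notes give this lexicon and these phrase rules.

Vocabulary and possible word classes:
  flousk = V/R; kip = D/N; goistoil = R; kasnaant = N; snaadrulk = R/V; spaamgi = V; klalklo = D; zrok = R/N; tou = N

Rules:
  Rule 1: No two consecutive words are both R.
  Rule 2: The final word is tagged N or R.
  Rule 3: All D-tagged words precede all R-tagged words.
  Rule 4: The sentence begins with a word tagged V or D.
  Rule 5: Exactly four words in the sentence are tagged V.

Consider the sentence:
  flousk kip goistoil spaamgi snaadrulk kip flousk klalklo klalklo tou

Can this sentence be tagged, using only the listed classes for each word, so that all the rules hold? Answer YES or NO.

Candidates per position — 1:flousk {V,R}; 2:kip {D,N}; 3:goistoil {R}; 4:spaamgi {V}; 5:snaadrulk {R,V}; 6:kip {D,N}; 7:flousk {V,R}; 8:klalklo {D}; 9:klalklo {D}; 10:tou {N}.
Rule 3 cannot be satisfied by any choice of tags from the lexicon.
So there is no consistent tagging.

NO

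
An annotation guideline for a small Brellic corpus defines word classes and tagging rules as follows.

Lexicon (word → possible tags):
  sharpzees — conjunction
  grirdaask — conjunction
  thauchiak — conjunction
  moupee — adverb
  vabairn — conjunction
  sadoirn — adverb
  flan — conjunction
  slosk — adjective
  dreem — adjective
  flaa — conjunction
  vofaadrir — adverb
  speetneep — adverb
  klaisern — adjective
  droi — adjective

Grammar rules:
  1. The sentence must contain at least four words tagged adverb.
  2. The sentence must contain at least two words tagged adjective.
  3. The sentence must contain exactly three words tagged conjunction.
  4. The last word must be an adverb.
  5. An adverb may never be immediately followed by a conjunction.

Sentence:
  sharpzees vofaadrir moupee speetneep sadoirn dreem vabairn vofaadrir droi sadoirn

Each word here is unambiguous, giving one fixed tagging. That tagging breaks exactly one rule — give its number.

3

Fixed tagging: conjunction adverb adverb adverb adverb adjective conjunction adverb adjective adverb.
Applying the rules: R1 ✓, R2 ✓, R3 ✗, R4 ✓, R5 ✓.
Only rule 3 fails.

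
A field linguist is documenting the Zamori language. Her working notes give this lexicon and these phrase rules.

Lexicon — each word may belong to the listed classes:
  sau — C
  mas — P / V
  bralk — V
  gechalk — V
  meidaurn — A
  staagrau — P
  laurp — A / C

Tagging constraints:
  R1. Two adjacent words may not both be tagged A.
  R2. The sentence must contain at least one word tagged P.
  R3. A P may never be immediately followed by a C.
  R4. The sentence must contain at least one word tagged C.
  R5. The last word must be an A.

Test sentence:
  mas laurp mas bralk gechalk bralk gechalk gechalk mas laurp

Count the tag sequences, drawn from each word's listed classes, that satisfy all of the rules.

Candidates per position — 1:mas {P,V}; 2:laurp {A,C}; 3:mas {P,V}; 4:bralk {V}; 5:gechalk {V}; 6:bralk {V}; 7:gechalk {V}; 8:gechalk {V}; 9:mas {P,V}; 10:laurp {A,C}.
There are 32 candidate sequences in total.
The sequences that satisfy every rule: V C P V V V V V P A; V C P V V V V V V A; V C V V V V V V P A.
Count = 3.

3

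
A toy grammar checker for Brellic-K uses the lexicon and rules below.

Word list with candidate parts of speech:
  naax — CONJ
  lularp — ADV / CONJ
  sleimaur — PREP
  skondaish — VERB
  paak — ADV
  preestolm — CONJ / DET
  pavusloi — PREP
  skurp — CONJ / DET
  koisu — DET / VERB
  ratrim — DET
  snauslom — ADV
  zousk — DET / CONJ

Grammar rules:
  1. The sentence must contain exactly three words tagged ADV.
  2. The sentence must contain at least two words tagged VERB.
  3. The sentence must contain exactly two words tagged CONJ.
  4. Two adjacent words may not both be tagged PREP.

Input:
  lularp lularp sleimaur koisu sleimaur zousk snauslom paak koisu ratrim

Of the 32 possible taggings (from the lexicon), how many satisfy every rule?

Candidates per position — 1:lularp {ADV,CONJ}; 2:lularp {ADV,CONJ}; 3:sleimaur {PREP}; 4:koisu {DET,VERB}; 5:sleimaur {PREP}; 6:zousk {DET,CONJ}; 7:snauslom {ADV}; 8:paak {ADV}; 9:koisu {DET,VERB}; 10:ratrim {DET}.
There are 32 candidate sequences in total.
The sequences that satisfy every rule: ADV CONJ PREP VERB PREP CONJ ADV ADV VERB DET; CONJ ADV PREP VERB PREP CONJ ADV ADV VERB DET.
Count = 2.

2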